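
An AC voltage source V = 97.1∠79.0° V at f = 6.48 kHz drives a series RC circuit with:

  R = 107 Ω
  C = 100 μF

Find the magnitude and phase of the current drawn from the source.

Step 1 — Angular frequency: ω = 2π·f = 2π·6480 = 4.072e+04 rad/s.
Step 2 — Component impedances:
  R: Z = R = 107 Ω
  C: Z = 1/(jωC) = -j/(ω·C) = 0 - j0.2456 Ω
Step 3 — Series combination: Z_total = R + C = 107 - j0.2456 Ω = 107∠-0.1° Ω.
Step 4 — Source phasor: V = 97.1∠79.0° V = 18.53 + j95.32 V.
Step 5 — Ohm's law: I = V / Z_total = (18.53 + j95.32) / (107 - j0.2456) = 0.1711 + j0.8912 A.
Step 6 — Convert to polar: |I| = 0.9075 A, ∠I = 79.1°.

I = 0.9075∠79.1° A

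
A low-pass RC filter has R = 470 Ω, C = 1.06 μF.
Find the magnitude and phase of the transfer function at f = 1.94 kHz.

Step 1 — Angular frequency: ω = 2π·1940 = 1.219e+04 rad/s.
Step 2 — Transfer function: H(jω) = 1/(1 + jωRC).
Step 3 — Denominator: 1 + jωRC = 1 + j·1.219e+04·470·1.06e-06 = 1 + j6.073.
Step 4 — H = 0.0264 - j0.1603.
Step 5 — Magnitude: |H| = 0.1625 (-15.8 dB); phase: φ = -80.6°.

|H| = 0.1625 (-15.8 dB), φ = -80.6°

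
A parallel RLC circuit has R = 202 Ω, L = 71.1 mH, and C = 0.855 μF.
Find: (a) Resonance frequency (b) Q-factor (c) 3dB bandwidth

Step 1 — Resonance: ω₀ = 1/√(LC) = 1/√(0.0711·8.55e-07) = 4056 rad/s.
Step 2 — f₀ = ω₀/(2π) = 645.5 Hz.
Step 3 — Parallel Q: Q = R/(ω₀L) = 202/(4056·0.0711) = 0.7005.
Step 4 — Bandwidth: Δω = ω₀/Q = 5790 rad/s; BW = Δω/(2π) = 921.5 Hz.

(a) f₀ = 645.5 Hz  (b) Q = 0.7005  (c) BW = 921.5 Hz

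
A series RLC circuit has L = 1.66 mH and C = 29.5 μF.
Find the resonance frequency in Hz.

Step 1 — Resonance condition Im(Z)=0 gives ω₀ = 1/√(LC).
Step 2 — ω₀ = 1/√(0.00166·2.95e-05) = 4519 rad/s.
Step 3 — f₀ = ω₀/(2π) = 719.2 Hz.

f₀ = 719.2 Hz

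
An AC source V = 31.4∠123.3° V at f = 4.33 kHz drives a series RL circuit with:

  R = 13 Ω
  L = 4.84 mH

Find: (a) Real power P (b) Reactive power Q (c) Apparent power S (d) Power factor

Step 1 — Angular frequency: ω = 2π·f = 2π·4330 = 2.721e+04 rad/s.
Step 2 — Component impedances:
  R: Z = R = 13 Ω
  L: Z = jωL = j·2.721e+04·0.00484 = 0 + j131.7 Ω
Step 3 — Series combination: Z_total = R + L = 13 + j131.7 Ω = 132.3∠84.4° Ω.
Step 4 — Source phasor: V = 31.4∠123.3° V = -17.24 + j26.24 V.
Step 5 — Current: I = V / Z = 0.1846 + j0.1491 A = 0.2373∠38.9° A.
Step 6 — Complex power: S = V·I* = 0.7321 + j7.415 VA.
Step 7 — Real power: P = Re(S) = 0.7321 W.
Step 8 — Reactive power: Q = Im(S) = 7.415 VAR.
Step 9 — Apparent power: |S| = 7.451 VA.
Step 10 — Power factor: PF = P/|S| = 0.09825 (lagging).

(a) P = 0.7321 W  (b) Q = 7.415 VAR  (c) S = 7.451 VA  (d) PF = 0.09825 (lagging)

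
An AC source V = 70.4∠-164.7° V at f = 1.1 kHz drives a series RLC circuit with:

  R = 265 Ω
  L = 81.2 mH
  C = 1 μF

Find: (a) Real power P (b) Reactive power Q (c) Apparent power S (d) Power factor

Step 1 — Angular frequency: ω = 2π·f = 2π·1100 = 6912 rad/s.
Step 2 — Component impedances:
  R: Z = R = 265 Ω
  L: Z = jωL = j·6912·0.0812 = 0 + j561.2 Ω
  C: Z = 1/(jωC) = -j/(ω·C) = 0 - j144.7 Ω
Step 3 — Series combination: Z_total = R + L + C = 265 + j416.5 Ω = 493.7∠57.5° Ω.
Step 4 — Source phasor: V = 70.4∠-164.7° V = -67.9 - j18.58 V.
Step 5 — Current: I = V / Z = -0.1056 + j0.09585 A = 0.1426∠137.8° A.
Step 6 — Complex power: S = V·I* = 5.389 + j8.47 VA.
Step 7 — Real power: P = Re(S) = 5.389 W.
Step 8 — Reactive power: Q = Im(S) = 8.47 VAR.
Step 9 — Apparent power: |S| = 10.04 VA.
Step 10 — Power factor: PF = P/|S| = 0.5368 (lagging).

(a) P = 5.389 W  (b) Q = 8.47 VAR  (c) S = 10.04 VA  (d) PF = 0.5368 (lagging)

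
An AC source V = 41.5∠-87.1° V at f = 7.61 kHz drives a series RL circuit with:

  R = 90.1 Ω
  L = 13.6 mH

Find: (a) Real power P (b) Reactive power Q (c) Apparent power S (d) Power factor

Step 1 — Angular frequency: ω = 2π·f = 2π·7610 = 4.782e+04 rad/s.
Step 2 — Component impedances:
  R: Z = R = 90.1 Ω
  L: Z = jωL = j·4.782e+04·0.0136 = 0 + j650.3 Ω
Step 3 — Series combination: Z_total = R + L = 90.1 + j650.3 Ω = 656.5∠82.1° Ω.
Step 4 — Source phasor: V = 41.5∠-87.1° V = 2.1 - j41.45 V.
Step 5 — Current: I = V / Z = -0.0621 - j0.01183 A = 0.06321∠-169.2° A.
Step 6 — Complex power: S = V·I* = 0.36 + j2.599 VA.
Step 7 — Real power: P = Re(S) = 0.36 W.
Step 8 — Reactive power: Q = Im(S) = 2.599 VAR.
Step 9 — Apparent power: |S| = 2.623 VA.
Step 10 — Power factor: PF = P/|S| = 0.1372 (lagging).

(a) P = 0.36 W  (b) Q = 2.599 VAR  (c) S = 2.623 VA  (d) PF = 0.1372 (lagging)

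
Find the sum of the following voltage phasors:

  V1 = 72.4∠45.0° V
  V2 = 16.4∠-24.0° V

Step 1 — Convert each phasor to rectangular form:
  V1 = 72.4·(cos(45.0°) + j·sin(45.0°)) = 51.19 + j51.19 V
  V2 = 16.4·(cos(-24.0°) + j·sin(-24.0°)) = 14.98 - j6.67 V
Step 2 — Sum components: V_total = 66.18 + j44.52 V.
Step 3 — Convert to polar: |V_total| = 79.76 V, ∠V_total = 33.9°.

V_total = 79.76∠33.9° V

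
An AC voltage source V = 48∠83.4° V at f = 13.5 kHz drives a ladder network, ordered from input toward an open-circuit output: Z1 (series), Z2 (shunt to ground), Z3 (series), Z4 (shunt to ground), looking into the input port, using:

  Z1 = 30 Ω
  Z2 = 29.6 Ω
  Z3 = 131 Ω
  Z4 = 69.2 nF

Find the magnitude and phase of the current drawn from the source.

Step 1 — Angular frequency: ω = 2π·f = 2π·1.35e+04 = 8.482e+04 rad/s.
Step 2 — Component impedances:
  Z1: Z = R = 30 Ω
  Z2: Z = R = 29.6 Ω
  Z3: Z = R = 131 Ω
  Z4: Z = 1/(jωC) = -j/(ω·C) = 0 - j170.4 Ω
Step 3 — Ladder network (open output): work backward from the far end, alternating series and parallel combinations. Z_in = 57.03 - j2.723 Ω = 57.1∠-2.7° Ω.
Step 4 — Source phasor: V = 48∠83.4° V = 5.517 + j47.68 V.
Step 5 — Ohm's law: I = V / Z_total = (5.517 + j47.68) / (57.03 - j2.723) = 0.05669 + j0.8387 A.
Step 6 — Convert to polar: |I| = 0.8407 A, ∠I = 86.1°.

I = 0.8407∠86.1° A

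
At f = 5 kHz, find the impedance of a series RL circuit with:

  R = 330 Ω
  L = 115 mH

Step 1 — Angular frequency: ω = 2π·f = 2π·5000 = 3.142e+04 rad/s.
Step 2 — Component impedances:
  R: Z = R = 330 Ω
  L: Z = jωL = j·3.142e+04·0.115 = 0 + j3613 Ω
Step 3 — Series combination: Z_total = R + L = 330 + j3613 Ω = 3628∠84.8° Ω.

Z = 330 + j3613 Ω = 3628∠84.8° Ω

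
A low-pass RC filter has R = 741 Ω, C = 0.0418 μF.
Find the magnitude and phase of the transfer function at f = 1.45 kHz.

Step 1 — Angular frequency: ω = 2π·1450 = 9111 rad/s.
Step 2 — Transfer function: H(jω) = 1/(1 + jωRC).
Step 3 — Denominator: 1 + jωRC = 1 + j·9111·741·4.18e-08 = 1 + j0.2822.
Step 4 — H = 0.9262 - j0.2614.
Step 5 — Magnitude: |H| = 0.9624 (-0.3 dB); phase: φ = -15.8°.

|H| = 0.9624 (-0.3 dB), φ = -15.8°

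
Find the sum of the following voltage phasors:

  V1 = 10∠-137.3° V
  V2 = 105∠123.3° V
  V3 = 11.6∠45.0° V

Step 1 — Convert each phasor to rectangular form:
  V1 = 10·(cos(-137.3°) + j·sin(-137.3°)) = -7.349 - j6.782 V
  V2 = 105·(cos(123.3°) + j·sin(123.3°)) = -57.65 + j87.76 V
  V3 = 11.6·(cos(45.0°) + j·sin(45.0°)) = 8.202 + j8.202 V
Step 2 — Sum components: V_total = -56.79 + j89.18 V.
Step 3 — Convert to polar: |V_total| = 105.7 V, ∠V_total = 122.5°.

V_total = 105.7∠122.5° V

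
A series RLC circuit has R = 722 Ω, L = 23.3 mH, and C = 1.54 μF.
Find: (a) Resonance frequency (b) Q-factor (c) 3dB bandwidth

Step 1 — Resonance: ω₀ = 1/√(LC) = 1/√(0.0233·1.54e-06) = 5279 rad/s.
Step 2 — f₀ = ω₀/(2π) = 840.2 Hz.
Step 3 — Series Q: Q = ω₀L/R = 5279·0.0233/722 = 0.1704.
Step 4 — Bandwidth: Δω = ω₀/Q = 3.099e+04 rad/s; BW = Δω/(2π) = 4932 Hz.

(a) f₀ = 840.2 Hz  (b) Q = 0.1704  (c) BW = 4932 Hz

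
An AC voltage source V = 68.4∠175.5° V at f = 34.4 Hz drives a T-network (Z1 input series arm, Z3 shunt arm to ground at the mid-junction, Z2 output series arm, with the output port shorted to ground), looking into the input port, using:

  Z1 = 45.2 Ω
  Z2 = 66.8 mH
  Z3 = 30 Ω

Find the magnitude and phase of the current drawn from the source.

Step 1 — Angular frequency: ω = 2π·f = 2π·34.4 = 216.1 rad/s.
Step 2 — Component impedances:
  Z1: Z = R = 45.2 Ω
  Z2: Z = jωL = j·216.1·0.0668 = 0 + j14.44 Ω
  Z3: Z = R = 30 Ω
Step 3 — With the output port shorted to ground, the output series arm Z2 runs from the junction to ground; the shunt arm Z3 also runs from the junction to ground. They appear in parallel: Z3 || Z2 = 5.642 + j11.72 Ω.
Step 4 — Series with input arm Z1: Z_in = Z1 + (Z3 || Z2) = 50.84 + j11.72 Ω = 52.18∠13.0° Ω.
Step 5 — Source phasor: V = 68.4∠175.5° V = -68.19 + j5.367 V.
Step 6 — Ohm's law: I = V / Z_total = (-68.19 + j5.367) / (50.84 + j11.72) = -1.25 + j0.3939 A.
Step 7 — Convert to polar: |I| = 1.311 A, ∠I = 162.5°.

I = 1.311∠162.5° A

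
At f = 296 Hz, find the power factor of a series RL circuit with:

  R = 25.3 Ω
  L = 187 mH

Step 1 — Angular frequency: ω = 2π·f = 2π·296 = 1860 rad/s.
Step 2 — Component impedances:
  R: Z = R = 25.3 Ω
  L: Z = jωL = j·1860·0.187 = 0 + j347.8 Ω
Step 3 — Series combination: Z_total = R + L = 25.3 + j347.8 Ω = 348.7∠85.8° Ω.
Step 4 — Power factor: PF = cos(φ) = Re(Z)/|Z| = 25.3/348.71 = 0.07255.
Step 5 — Type: Im(Z) = 347.8 ⇒ lagging (phase φ = 85.8°).

PF = 0.07255 (lagging, φ = 85.8°)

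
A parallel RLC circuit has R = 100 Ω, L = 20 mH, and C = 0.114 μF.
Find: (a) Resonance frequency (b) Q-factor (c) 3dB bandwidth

Step 1 — Resonance: ω₀ = 1/√(LC) = 1/√(0.02·1.14e-07) = 2.094e+04 rad/s.
Step 2 — f₀ = ω₀/(2π) = 3333 Hz.
Step 3 — Parallel Q: Q = R/(ω₀L) = 100/(2.094e+04·0.02) = 0.2387.
Step 4 — Bandwidth: Δω = ω₀/Q = 8.772e+04 rad/s; BW = Δω/(2π) = 1.396e+04 Hz.

(a) f₀ = 3333 Hz  (b) Q = 0.2387  (c) BW = 1.396e+04 Hz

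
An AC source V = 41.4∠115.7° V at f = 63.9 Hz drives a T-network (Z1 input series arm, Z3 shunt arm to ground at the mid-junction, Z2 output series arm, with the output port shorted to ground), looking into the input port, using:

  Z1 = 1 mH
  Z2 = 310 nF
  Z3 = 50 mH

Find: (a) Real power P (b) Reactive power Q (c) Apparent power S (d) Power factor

Step 1 — Angular frequency: ω = 2π·f = 2π·63.9 = 401.5 rad/s.
Step 2 — Component impedances:
  Z1: Z = jωL = j·401.5·0.001 = 0 + j0.4015 Ω
  Z2: Z = 1/(jωC) = -j/(ω·C) = 0 - j8034 Ω
  Z3: Z = jωL = j·401.5·0.05 = 0 + j20.07 Ω
Step 3 — With the output port shorted to ground, the output series arm Z2 runs from the junction to ground; the shunt arm Z3 also runs from the junction to ground. They appear in parallel: Z3 || Z2 = 0 + j20.13 Ω.
Step 4 — Series with input arm Z1: Z_in = Z1 + (Z3 || Z2) = 0 + j20.53 Ω = 20.53∠90.0° Ω.
Step 5 — Source phasor: V = 41.4∠115.7° V = -17.95 + j37.3 V.
Step 6 — Current: I = V / Z = 1.817 + j0.8746 A = 2.017∠25.7° A.
Step 7 — Complex power: S = V·I* = 0 + j83.5 VA.
Step 8 — Real power: P = Re(S) = 0 W.
Step 9 — Reactive power: Q = Im(S) = 83.5 VAR.
Step 10 — Apparent power: |S| = 83.5 VA.
Step 11 — Power factor: PF = P/|S| = 0 (lagging).

(a) P = 0 W  (b) Q = 83.5 VAR  (c) S = 83.5 VA  (d) PF = 0 (lagging)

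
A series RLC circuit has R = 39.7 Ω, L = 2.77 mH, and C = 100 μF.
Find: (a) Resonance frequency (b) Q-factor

Step 1 — Resonance condition Im(Z)=0 gives ω₀ = 1/√(LC).
Step 2 — ω₀ = 1/√(0.00277·0.0001) = 1900 rad/s.
Step 3 — f₀ = ω₀/(2π) = 302.4 Hz.
Step 4 — Series Q: Q = ω₀L/R = 1900·0.00277/39.7 = 0.1326.

(a) f₀ = 302.4 Hz  (b) Q = 0.1326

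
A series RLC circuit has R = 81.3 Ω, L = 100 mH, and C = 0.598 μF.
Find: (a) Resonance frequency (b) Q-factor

Step 1 — Resonance condition Im(Z)=0 gives ω₀ = 1/√(LC).
Step 2 — ω₀ = 1/√(0.1·5.98e-07) = 4089 rad/s.
Step 3 — f₀ = ω₀/(2π) = 650.8 Hz.
Step 4 — Series Q: Q = ω₀L/R = 4089·0.1/81.3 = 5.03.

(a) f₀ = 650.8 Hz  (b) Q = 5.03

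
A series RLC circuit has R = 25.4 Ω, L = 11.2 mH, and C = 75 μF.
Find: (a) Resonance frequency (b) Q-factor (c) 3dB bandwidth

Step 1 — Resonance condition Im(Z)=0 gives ω₀ = 1/√(LC).
Step 2 — ω₀ = 1/√(0.0112·7.5e-05) = 1091 rad/s.
Step 3 — f₀ = ω₀/(2π) = 173.7 Hz.
Step 4 — Series Q: Q = ω₀L/R = 1091·0.0112/25.4 = 0.4811.
Step 5 — 3dB bandwidth: Δω = ω₀/Q = 2268 rad/s; BW = Δω/(2π) = 360.9 Hz.

(a) f₀ = 173.7 Hz  (b) Q = 0.4811  (c) BW = 360.9 Hz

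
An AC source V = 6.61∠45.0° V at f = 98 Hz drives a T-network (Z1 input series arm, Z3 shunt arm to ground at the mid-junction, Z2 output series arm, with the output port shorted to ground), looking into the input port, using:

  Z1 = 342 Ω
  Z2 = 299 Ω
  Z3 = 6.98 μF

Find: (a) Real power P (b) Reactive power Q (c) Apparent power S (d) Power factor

Step 1 — Angular frequency: ω = 2π·f = 2π·98 = 615.8 rad/s.
Step 2 — Component impedances:
  Z1: Z = R = 342 Ω
  Z2: Z = R = 299 Ω
  Z3: Z = 1/(jωC) = -j/(ω·C) = 0 - j232.7 Ω
Step 3 — With the output port shorted to ground, the output series arm Z2 runs from the junction to ground; the shunt arm Z3 also runs from the junction to ground. They appear in parallel: Z3 || Z2 = 112.8 - j144.9 Ω.
Step 4 — Series with input arm Z1: Z_in = Z1 + (Z3 || Z2) = 454.8 - j144.9 Ω = 477.3∠-17.7° Ω.
Step 5 — Source phasor: V = 6.61∠45.0° V = 4.674 + j4.674 V.
Step 6 — Current: I = V / Z = 0.006357 + j0.0123 A = 0.01385∠62.7° A.
Step 7 — Complex power: S = V·I* = 0.08722 - j0.02779 VA.
Step 8 — Real power: P = Re(S) = 0.08722 W.
Step 9 — Reactive power: Q = Im(S) = -0.02779 VAR.
Step 10 — Apparent power: |S| = 0.09154 VA.
Step 11 — Power factor: PF = P/|S| = 0.9528 (leading).

(a) P = 0.08722 W  (b) Q = -0.02779 VAR  (c) S = 0.09154 VA  (d) PF = 0.9528 (leading)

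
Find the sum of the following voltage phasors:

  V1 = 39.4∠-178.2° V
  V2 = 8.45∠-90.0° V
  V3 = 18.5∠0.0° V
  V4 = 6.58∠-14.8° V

Step 1 — Convert each phasor to rectangular form:
  V1 = 39.4·(cos(-178.2°) + j·sin(-178.2°)) = -39.38 - j1.238 V
  V2 = 8.45·(cos(-90.0°) + j·sin(-90.0°)) = 0 - j8.45 V
  V3 = 18.5·(cos(0.0°) + j·sin(0.0°)) = 18.5 V
  V4 = 6.58·(cos(-14.8°) + j·sin(-14.8°)) = 6.362 - j1.681 V
Step 2 — Sum components: V_total = -14.52 - j11.37 V.
Step 3 — Convert to polar: |V_total| = 18.44 V, ∠V_total = -141.9°.

V_total = 18.44∠-141.9° V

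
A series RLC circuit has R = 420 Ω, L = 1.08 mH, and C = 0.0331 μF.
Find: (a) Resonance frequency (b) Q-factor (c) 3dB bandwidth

Step 1 — Resonance condition Im(Z)=0 gives ω₀ = 1/√(LC).
Step 2 — ω₀ = 1/√(0.00108·3.31e-08) = 1.673e+05 rad/s.
Step 3 — f₀ = ω₀/(2π) = 2.662e+04 Hz.
Step 4 — Series Q: Q = ω₀L/R = 1.673e+05·0.00108/420 = 0.4301.
Step 5 — 3dB bandwidth: Δω = ω₀/Q = 3.889e+05 rad/s; BW = Δω/(2π) = 6.189e+04 Hz.

(a) f₀ = 2.662e+04 Hz  (b) Q = 0.4301  (c) BW = 6.189e+04 Hz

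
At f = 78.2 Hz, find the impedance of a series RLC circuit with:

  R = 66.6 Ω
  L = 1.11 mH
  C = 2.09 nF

Step 1 — Angular frequency: ω = 2π·f = 2π·78.2 = 491.3 rad/s.
Step 2 — Component impedances:
  R: Z = R = 66.6 Ω
  L: Z = jωL = j·491.3·0.00111 = 0 + j0.5454 Ω
  C: Z = 1/(jωC) = -j/(ω·C) = 0 - j9.738e+05 Ω
Step 3 — Series combination: Z_total = R + L + C = 66.6 - j9.738e+05 Ω = 9.738e+05∠-90.0° Ω.

Z = 66.6 - j9.738e+05 Ω = 9.738e+05∠-90.0° Ω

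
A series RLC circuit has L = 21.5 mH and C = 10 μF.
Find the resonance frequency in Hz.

Step 1 — Resonance condition Im(Z)=0 gives ω₀ = 1/√(LC).
Step 2 — ω₀ = 1/√(0.0215·1e-05) = 2157 rad/s.
Step 3 — f₀ = ω₀/(2π) = 343.2 Hz.

f₀ = 343.2 Hz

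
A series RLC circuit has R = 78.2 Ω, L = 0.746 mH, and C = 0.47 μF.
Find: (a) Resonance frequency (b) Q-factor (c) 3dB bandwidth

Step 1 — Resonance condition Im(Z)=0 gives ω₀ = 1/√(LC).
Step 2 — ω₀ = 1/√(0.000746·4.7e-07) = 5.34e+04 rad/s.
Step 3 — f₀ = ω₀/(2π) = 8500 Hz.
Step 4 — Series Q: Q = ω₀L/R = 5.34e+04·0.000746/78.2 = 0.5095.
Step 5 — 3dB bandwidth: Δω = ω₀/Q = 1.048e+05 rad/s; BW = Δω/(2π) = 1.668e+04 Hz.

(a) f₀ = 8500 Hz  (b) Q = 0.5095  (c) BW = 1.668e+04 Hz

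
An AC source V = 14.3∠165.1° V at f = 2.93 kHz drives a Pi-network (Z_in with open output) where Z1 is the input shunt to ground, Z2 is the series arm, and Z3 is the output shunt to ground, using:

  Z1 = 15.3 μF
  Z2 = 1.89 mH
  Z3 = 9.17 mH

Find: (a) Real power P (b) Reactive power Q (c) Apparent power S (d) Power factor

Step 1 — Angular frequency: ω = 2π·f = 2π·2930 = 1.841e+04 rad/s.
Step 2 — Component impedances:
  Z1: Z = 1/(jωC) = -j/(ω·C) = 0 - j3.55 Ω
  Z2: Z = jωL = j·1.841e+04·0.00189 = 0 + j34.79 Ω
  Z3: Z = jωL = j·1.841e+04·0.00917 = 0 + j168.8 Ω
Step 3 — With open output, the series arm Z2 and the output shunt Z3 appear in series to ground: Z2 + Z3 = 0 + j203.6 Ω.
Step 4 — Parallel with input shunt Z1: Z_in = Z1 || (Z2 + Z3) = 0 - j3.613 Ω = 3.613∠-90.0° Ω.
Step 5 — Source phasor: V = 14.3∠165.1° V = -13.82 + j3.677 V.
Step 6 — Current: I = V / Z = -1.018 - j3.825 A = 3.958∠-104.9° A.
Step 7 — Complex power: S = V·I* = 0 - j56.59 VA.
Step 8 — Real power: P = Re(S) = 0 W.
Step 9 — Reactive power: Q = Im(S) = -56.59 VAR.
Step 10 — Apparent power: |S| = 56.59 VA.
Step 11 — Power factor: PF = P/|S| = 0 (leading).

(a) P = 0 W  (b) Q = -56.59 VAR  (c) S = 56.59 VA  (d) PF = 0 (leading)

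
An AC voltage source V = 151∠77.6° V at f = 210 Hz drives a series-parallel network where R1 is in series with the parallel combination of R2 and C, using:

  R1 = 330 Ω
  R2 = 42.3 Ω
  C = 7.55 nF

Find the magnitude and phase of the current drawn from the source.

Step 1 — Angular frequency: ω = 2π·f = 2π·210 = 1319 rad/s.
Step 2 — Component impedances:
  R1: Z = R = 330 Ω
  R2: Z = R = 42.3 Ω
  C: Z = 1/(jωC) = -j/(ω·C) = 0 - j1.004e+05 Ω
Step 3 — Parallel branch: R2 || C = 1/(1/R2 + 1/C) = 42.3 - j0.01782 Ω.
Step 4 — Series with R1: Z_total = R1 + (R2 || C) = 372.3 - j0.01782 Ω = 372.3∠-0.0° Ω.
Step 5 — Source phasor: V = 151∠77.6° V = 32.43 + j147.5 V.
Step 6 — Ohm's law: I = V / Z_total = (32.43 + j147.5) / (372.3 - j0.01782) = 0.08707 + j0.3961 A.
Step 7 — Convert to polar: |I| = 0.4056 A, ∠I = 77.6°.

I = 0.4056∠77.6° A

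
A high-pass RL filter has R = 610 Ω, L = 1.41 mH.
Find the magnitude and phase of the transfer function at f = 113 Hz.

Step 1 — Angular frequency: ω = 2π·113 = 710 rad/s.
Step 2 — Transfer function: H(jω) = jωL/(R + jωL).
Step 3 — Numerator jωL = j·1.001; denominator R + jωL = 610 + j1.001.
Step 4 — H = 2.693e-06 + j0.001641.
Step 5 — Magnitude: |H| = 0.001641 (-55.7 dB); phase: φ = 89.9°.

|H| = 0.001641 (-55.7 dB), φ = 89.9°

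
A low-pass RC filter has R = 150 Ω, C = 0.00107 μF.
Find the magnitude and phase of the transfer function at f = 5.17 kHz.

Step 1 — Angular frequency: ω = 2π·5170 = 3.248e+04 rad/s.
Step 2 — Transfer function: H(jω) = 1/(1 + jωRC).
Step 3 — Denominator: 1 + jωRC = 1 + j·3.248e+04·150·1.07e-09 = 1 + j0.005214.
Step 4 — H = 1 - j0.005214.
Step 5 — Magnitude: |H| = 1 (-0.0 dB); phase: φ = -0.3°.

|H| = 1 (-0.0 dB), φ = -0.3°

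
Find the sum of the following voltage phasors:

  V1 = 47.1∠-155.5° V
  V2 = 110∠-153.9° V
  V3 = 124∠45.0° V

Step 1 — Convert each phasor to rectangular form:
  V1 = 47.1·(cos(-155.5°) + j·sin(-155.5°)) = -42.86 - j19.53 V
  V2 = 110·(cos(-153.9°) + j·sin(-153.9°)) = -98.78 - j48.39 V
  V3 = 124·(cos(45.0°) + j·sin(45.0°)) = 87.68 + j87.68 V
Step 2 — Sum components: V_total = -53.96 + j19.76 V.
Step 3 — Convert to polar: |V_total| = 57.46 V, ∠V_total = 159.9°.

V_total = 57.46∠159.9° V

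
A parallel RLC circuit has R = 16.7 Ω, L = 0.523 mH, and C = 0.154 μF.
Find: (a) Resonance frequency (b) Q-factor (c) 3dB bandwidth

Step 1 — Resonance: ω₀ = 1/√(LC) = 1/√(0.000523·1.54e-07) = 1.114e+05 rad/s.
Step 2 — f₀ = ω₀/(2π) = 1.773e+04 Hz.
Step 3 — Parallel Q: Q = R/(ω₀L) = 16.7/(1.114e+05·0.000523) = 0.2866.
Step 4 — Bandwidth: Δω = ω₀/Q = 3.888e+05 rad/s; BW = Δω/(2π) = 6.188e+04 Hz.

(a) f₀ = 1.773e+04 Hz  (b) Q = 0.2866  (c) BW = 6.188e+04 Hz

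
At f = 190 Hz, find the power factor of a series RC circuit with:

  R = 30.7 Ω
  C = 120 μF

Step 1 — Angular frequency: ω = 2π·f = 2π·190 = 1194 rad/s.
Step 2 — Component impedances:
  R: Z = R = 30.7 Ω
  C: Z = 1/(jωC) = -j/(ω·C) = 0 - j6.98 Ω
Step 3 — Series combination: Z_total = R + C = 30.7 - j6.98 Ω = 31.48∠-12.8° Ω.
Step 4 — Power factor: PF = cos(φ) = Re(Z)/|Z| = 30.7/31.484 = 0.9751.
Step 5 — Type: Im(Z) = -6.98 ⇒ leading (phase φ = -12.8°).

PF = 0.9751 (leading, φ = -12.8°)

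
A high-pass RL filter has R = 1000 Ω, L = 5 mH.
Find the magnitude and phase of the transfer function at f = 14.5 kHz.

Step 1 — Angular frequency: ω = 2π·1.45e+04 = 9.111e+04 rad/s.
Step 2 — Transfer function: H(jω) = jωL/(R + jωL).
Step 3 — Numerator jωL = j·455.5; denominator R + jωL = 1000 + j455.5.
Step 4 — H = 0.1718 + j0.3772.
Step 5 — Magnitude: |H| = 0.4145 (-7.6 dB); phase: φ = 65.5°.

|H| = 0.4145 (-7.6 dB), φ = 65.5°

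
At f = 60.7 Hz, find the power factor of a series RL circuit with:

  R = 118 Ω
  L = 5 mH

Step 1 — Angular frequency: ω = 2π·f = 2π·60.7 = 381.4 rad/s.
Step 2 — Component impedances:
  R: Z = R = 118 Ω
  L: Z = jωL = j·381.4·0.005 = 0 + j1.907 Ω
Step 3 — Series combination: Z_total = R + L = 118 + j1.907 Ω = 118∠0.9° Ω.
Step 4 — Power factor: PF = cos(φ) = Re(Z)/|Z| = 118/118.015 = 0.9999.
Step 5 — Type: Im(Z) = 1.907 ⇒ lagging (phase φ = 0.9°).

PF = 0.9999 (lagging, φ = 0.9°)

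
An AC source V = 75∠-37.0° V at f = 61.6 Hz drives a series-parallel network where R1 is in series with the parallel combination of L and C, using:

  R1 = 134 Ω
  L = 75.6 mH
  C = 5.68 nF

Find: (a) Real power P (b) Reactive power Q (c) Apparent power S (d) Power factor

Step 1 — Angular frequency: ω = 2π·f = 2π·61.6 = 387 rad/s.
Step 2 — Component impedances:
  R1: Z = R = 134 Ω
  L: Z = jωL = j·387·0.0756 = 0 + j29.26 Ω
  C: Z = 1/(jωC) = -j/(ω·C) = 0 - j4.549e+05 Ω
Step 3 — Parallel branch: L || C = 1/(1/L + 1/C) = 0 + j29.26 Ω.
Step 4 — Series with R1: Z_total = R1 + (L || C) = 134 + j29.26 Ω = 137.2∠12.3° Ω.
Step 5 — Source phasor: V = 75∠-37.0° V = 59.9 - j45.14 V.
Step 6 — Current: I = V / Z = 0.3564 - j0.4147 A = 0.5468∠-49.3° A.
Step 7 — Complex power: S = V·I* = 40.07 + j8.75 VA.
Step 8 — Real power: P = Re(S) = 40.07 W.
Step 9 — Reactive power: Q = Im(S) = 8.75 VAR.
Step 10 — Apparent power: |S| = 41.01 VA.
Step 11 — Power factor: PF = P/|S| = 0.977 (lagging).

(a) P = 40.07 W  (b) Q = 8.75 VAR  (c) S = 41.01 VA  (d) PF = 0.977 (lagging)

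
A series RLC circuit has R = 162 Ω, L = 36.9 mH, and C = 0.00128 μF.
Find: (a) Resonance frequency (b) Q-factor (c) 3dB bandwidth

Step 1 — Resonance condition Im(Z)=0 gives ω₀ = 1/√(LC).
Step 2 — ω₀ = 1/√(0.0369·1.28e-09) = 1.455e+05 rad/s.
Step 3 — f₀ = ω₀/(2π) = 2.316e+04 Hz.
Step 4 — Series Q: Q = ω₀L/R = 1.455e+05·0.0369/162 = 33.14.
Step 5 — 3dB bandwidth: Δω = ω₀/Q = 4390 rad/s; BW = Δω/(2π) = 698.7 Hz.

(a) f₀ = 2.316e+04 Hz  (b) Q = 33.14  (c) BW = 698.7 Hz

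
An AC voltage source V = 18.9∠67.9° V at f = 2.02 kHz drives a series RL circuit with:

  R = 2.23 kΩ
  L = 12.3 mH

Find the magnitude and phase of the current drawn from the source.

Step 1 — Angular frequency: ω = 2π·f = 2π·2020 = 1.269e+04 rad/s.
Step 2 — Component impedances:
  R: Z = R = 2230 Ω
  L: Z = jωL = j·1.269e+04·0.0123 = 0 + j156.1 Ω
Step 3 — Series combination: Z_total = R + L = 2230 + j156.1 Ω = 2235∠4.0° Ω.
Step 4 — Source phasor: V = 18.9∠67.9° V = 7.111 + j17.51 V.
Step 5 — Ohm's law: I = V / Z_total = (7.111 + j17.51) / (2230 + j156.1) = 0.00372 + j0.007592 A.
Step 6 — Convert to polar: |I| = 0.008455 A, ∠I = 63.9°.

I = 0.008455∠63.9° A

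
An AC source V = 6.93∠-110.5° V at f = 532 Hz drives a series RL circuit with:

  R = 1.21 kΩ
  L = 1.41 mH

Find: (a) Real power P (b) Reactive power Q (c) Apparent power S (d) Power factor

Step 1 — Angular frequency: ω = 2π·f = 2π·532 = 3343 rad/s.
Step 2 — Component impedances:
  R: Z = R = 1210 Ω
  L: Z = jωL = j·3343·0.00141 = 0 + j4.713 Ω
Step 3 — Series combination: Z_total = R + L = 1210 + j4.713 Ω = 1210∠0.2° Ω.
Step 4 — Source phasor: V = 6.93∠-110.5° V = -2.427 - j6.491 V.
Step 5 — Current: I = V / Z = -0.002027 - j0.005357 A = 0.005727∠-110.7° A.
Step 6 — Complex power: S = V·I* = 0.03969 + j0.0001546 VA.
Step 7 — Real power: P = Re(S) = 0.03969 W.
Step 8 — Reactive power: Q = Im(S) = 0.0001546 VAR.
Step 9 — Apparent power: |S| = 0.03969 VA.
Step 10 — Power factor: PF = P/|S| = 1 (lagging).

(a) P = 0.03969 W  (b) Q = 0.0001546 VAR  (c) S = 0.03969 VA  (d) PF = 1 (lagging)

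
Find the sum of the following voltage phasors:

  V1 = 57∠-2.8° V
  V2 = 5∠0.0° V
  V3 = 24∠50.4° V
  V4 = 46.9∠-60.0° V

Step 1 — Convert each phasor to rectangular form:
  V1 = 57·(cos(-2.8°) + j·sin(-2.8°)) = 56.93 - j2.784 V
  V2 = 5·(cos(0.0°) + j·sin(0.0°)) = 5 V
  V3 = 24·(cos(50.4°) + j·sin(50.4°)) = 15.3 + j18.49 V
  V4 = 46.9·(cos(-60.0°) + j·sin(-60.0°)) = 23.45 - j40.62 V
Step 2 — Sum components: V_total = 100.7 - j24.91 V.
Step 3 — Convert to polar: |V_total| = 103.7 V, ∠V_total = -13.9°.

V_total = 103.7∠-13.9° V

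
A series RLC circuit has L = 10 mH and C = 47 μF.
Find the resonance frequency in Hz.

Step 1 — Resonance condition Im(Z)=0 gives ω₀ = 1/√(LC).
Step 2 — ω₀ = 1/√(0.01·4.7e-05) = 1459 rad/s.
Step 3 — f₀ = ω₀/(2π) = 232.2 Hz.

f₀ = 232.2 Hz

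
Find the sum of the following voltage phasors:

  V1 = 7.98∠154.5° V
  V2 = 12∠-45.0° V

Step 1 — Convert each phasor to rectangular form:
  V1 = 7.98·(cos(154.5°) + j·sin(154.5°)) = -7.203 + j3.435 V
  V2 = 12·(cos(-45.0°) + j·sin(-45.0°)) = 8.485 - j8.485 V
Step 2 — Sum components: V_total = 1.283 - j5.05 V.
Step 3 — Convert to polar: |V_total| = 5.21 V, ∠V_total = -75.7°.

V_total = 5.21∠-75.7° V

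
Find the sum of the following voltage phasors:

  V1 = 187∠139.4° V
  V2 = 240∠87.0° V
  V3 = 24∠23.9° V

Step 1 — Convert each phasor to rectangular form:
  V1 = 187·(cos(139.4°) + j·sin(139.4°)) = -142 + j121.7 V
  V2 = 240·(cos(87.0°) + j·sin(87.0°)) = 12.56 + j239.7 V
  V3 = 24·(cos(23.9°) + j·sin(23.9°)) = 21.94 + j9.723 V
Step 2 — Sum components: V_total = -107.5 + j371.1 V.
Step 3 — Convert to polar: |V_total| = 386.3 V, ∠V_total = 106.2°.

V_total = 386.3∠106.2° V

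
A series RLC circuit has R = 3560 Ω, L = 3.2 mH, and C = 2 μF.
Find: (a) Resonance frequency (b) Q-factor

Step 1 — Resonance condition Im(Z)=0 gives ω₀ = 1/√(LC).
Step 2 — ω₀ = 1/√(0.0032·2e-06) = 1.25e+04 rad/s.
Step 3 — f₀ = ω₀/(2π) = 1989 Hz.
Step 4 — Series Q: Q = ω₀L/R = 1.25e+04·0.0032/3560 = 0.01124.

(a) f₀ = 1989 Hz  (b) Q = 0.01124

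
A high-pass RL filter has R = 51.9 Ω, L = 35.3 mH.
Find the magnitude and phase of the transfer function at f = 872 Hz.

Step 1 — Angular frequency: ω = 2π·872 = 5479 rad/s.
Step 2 — Transfer function: H(jω) = jωL/(R + jωL).
Step 3 — Numerator jωL = j·193.4; denominator R + jωL = 51.9 + j193.4.
Step 4 — H = 0.9328 + j0.2503.
Step 5 — Magnitude: |H| = 0.9658 (-0.3 dB); phase: φ = 15.0°.

|H| = 0.9658 (-0.3 dB), φ = 15.0°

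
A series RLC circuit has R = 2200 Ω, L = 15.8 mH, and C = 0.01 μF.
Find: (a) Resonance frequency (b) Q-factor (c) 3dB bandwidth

Step 1 — Resonance condition Im(Z)=0 gives ω₀ = 1/√(LC).
Step 2 — ω₀ = 1/√(0.0158·1e-08) = 7.956e+04 rad/s.
Step 3 — f₀ = ω₀/(2π) = 1.266e+04 Hz.
Step 4 — Series Q: Q = ω₀L/R = 7.956e+04·0.0158/2200 = 0.5714.
Step 5 — 3dB bandwidth: Δω = ω₀/Q = 1.392e+05 rad/s; BW = Δω/(2π) = 2.216e+04 Hz.

(a) f₀ = 1.266e+04 Hz  (b) Q = 0.5714  (c) BW = 2.216e+04 Hz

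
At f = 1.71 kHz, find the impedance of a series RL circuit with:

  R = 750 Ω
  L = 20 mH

Step 1 — Angular frequency: ω = 2π·f = 2π·1710 = 1.074e+04 rad/s.
Step 2 — Component impedances:
  R: Z = R = 750 Ω
  L: Z = jωL = j·1.074e+04·0.02 = 0 + j214.9 Ω
Step 3 — Series combination: Z_total = R + L = 750 + j214.9 Ω = 780.2∠16.0° Ω.

Z = 750 + j214.9 Ω = 780.2∠16.0° Ω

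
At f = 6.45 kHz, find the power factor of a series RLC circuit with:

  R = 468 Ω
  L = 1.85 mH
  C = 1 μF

Step 1 — Angular frequency: ω = 2π·f = 2π·6450 = 4.053e+04 rad/s.
Step 2 — Component impedances:
  R: Z = R = 468 Ω
  L: Z = jωL = j·4.053e+04·0.00185 = 0 + j74.97 Ω
  C: Z = 1/(jωC) = -j/(ω·C) = 0 - j24.68 Ω
Step 3 — Series combination: Z_total = R + L + C = 468 + j50.3 Ω = 470.7∠6.1° Ω.
Step 4 — Power factor: PF = cos(φ) = Re(Z)/|Z| = 468/470.7 = 0.9943.
Step 5 — Type: Im(Z) = 50.3 ⇒ lagging (phase φ = 6.1°).

PF = 0.9943 (lagging, φ = 6.1°)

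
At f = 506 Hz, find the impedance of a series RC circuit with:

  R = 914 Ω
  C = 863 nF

Step 1 — Angular frequency: ω = 2π·f = 2π·506 = 3179 rad/s.
Step 2 — Component impedances:
  R: Z = R = 914 Ω
  C: Z = 1/(jωC) = -j/(ω·C) = 0 - j364.5 Ω
Step 3 — Series combination: Z_total = R + C = 914 - j364.5 Ω = 984∠-21.7° Ω.

Z = 914 - j364.5 Ω = 984∠-21.7° Ω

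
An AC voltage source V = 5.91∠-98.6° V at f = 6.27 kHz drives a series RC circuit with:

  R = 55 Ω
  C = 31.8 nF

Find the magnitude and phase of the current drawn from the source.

Step 1 — Angular frequency: ω = 2π·f = 2π·6270 = 3.94e+04 rad/s.
Step 2 — Component impedances:
  R: Z = R = 55 Ω
  C: Z = 1/(jωC) = -j/(ω·C) = 0 - j798.2 Ω
Step 3 — Series combination: Z_total = R + C = 55 - j798.2 Ω = 800.1∠-86.1° Ω.
Step 4 — Source phasor: V = 5.91∠-98.6° V = -0.8838 - j5.844 V.
Step 5 — Ohm's law: I = V / Z_total = (-0.8838 - j5.844) / (55 - j798.2) = 0.00721 - j0.001604 A.
Step 6 — Convert to polar: |I| = 0.007386 A, ∠I = -12.5°.

I = 0.007386∠-12.5° A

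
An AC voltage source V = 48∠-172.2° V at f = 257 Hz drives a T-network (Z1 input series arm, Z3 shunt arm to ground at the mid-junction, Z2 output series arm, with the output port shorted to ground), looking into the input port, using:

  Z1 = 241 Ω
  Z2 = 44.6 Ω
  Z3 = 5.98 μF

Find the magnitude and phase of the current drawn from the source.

Step 1 — Angular frequency: ω = 2π·f = 2π·257 = 1615 rad/s.
Step 2 — Component impedances:
  Z1: Z = R = 241 Ω
  Z2: Z = R = 44.6 Ω
  Z3: Z = 1/(jωC) = -j/(ω·C) = 0 - j103.6 Ω
Step 3 — With the output port shorted to ground, the output series arm Z2 runs from the junction to ground; the shunt arm Z3 also runs from the junction to ground. They appear in parallel: Z3 || Z2 = 37.62 - j16.2 Ω.
Step 4 — Series with input arm Z1: Z_in = Z1 + (Z3 || Z2) = 278.6 - j16.2 Ω = 279.1∠-3.3° Ω.
Step 5 — Source phasor: V = 48∠-172.2° V = -47.56 - j6.514 V.
Step 6 — Ohm's law: I = V / Z_total = (-47.56 - j6.514) / (278.6 - j16.2) = -0.1688 - j0.03319 A.
Step 7 — Convert to polar: |I| = 0.172 A, ∠I = -168.9°.

I = 0.172∠-168.9° A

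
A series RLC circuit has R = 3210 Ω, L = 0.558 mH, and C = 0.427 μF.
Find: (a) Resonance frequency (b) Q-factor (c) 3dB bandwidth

Step 1 — Resonance condition Im(Z)=0 gives ω₀ = 1/√(LC).
Step 2 — ω₀ = 1/√(0.000558·4.27e-07) = 6.478e+04 rad/s.
Step 3 — f₀ = ω₀/(2π) = 1.031e+04 Hz.
Step 4 — Series Q: Q = ω₀L/R = 6.478e+04·0.000558/3210 = 0.01126.
Step 5 — 3dB bandwidth: Δω = ω₀/Q = 5.753e+06 rad/s; BW = Δω/(2π) = 9.156e+05 Hz.

(a) f₀ = 1.031e+04 Hz  (b) Q = 0.01126  (c) BW = 9.156e+05 Hz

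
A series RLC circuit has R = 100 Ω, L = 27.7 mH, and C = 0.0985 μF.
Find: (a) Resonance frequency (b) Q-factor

Step 1 — Resonance condition Im(Z)=0 gives ω₀ = 1/√(LC).
Step 2 — ω₀ = 1/√(0.0277·9.85e-08) = 1.914e+04 rad/s.
Step 3 — f₀ = ω₀/(2π) = 3047 Hz.
Step 4 — Series Q: Q = ω₀L/R = 1.914e+04·0.0277/100 = 5.303.

(a) f₀ = 3047 Hz  (b) Q = 5.303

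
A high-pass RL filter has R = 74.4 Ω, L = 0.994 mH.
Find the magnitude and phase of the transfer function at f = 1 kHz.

Step 1 — Angular frequency: ω = 2π·1000 = 6283 rad/s.
Step 2 — Transfer function: H(jω) = jωL/(R + jωL).
Step 3 — Numerator jωL = j·6.245; denominator R + jωL = 74.4 + j6.245.
Step 4 — H = 0.006997 + j0.08336.
Step 5 — Magnitude: |H| = 0.08365 (-21.6 dB); phase: φ = 85.2°.

|H| = 0.08365 (-21.6 dB), φ = 85.2°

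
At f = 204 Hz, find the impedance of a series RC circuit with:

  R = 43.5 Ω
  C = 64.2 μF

Step 1 — Angular frequency: ω = 2π·f = 2π·204 = 1282 rad/s.
Step 2 — Component impedances:
  R: Z = R = 43.5 Ω
  C: Z = 1/(jωC) = -j/(ω·C) = 0 - j12.15 Ω
Step 3 — Series combination: Z_total = R + C = 43.5 - j12.15 Ω = 45.17∠-15.6° Ω.

Z = 43.5 - j12.15 Ω = 45.17∠-15.6° Ω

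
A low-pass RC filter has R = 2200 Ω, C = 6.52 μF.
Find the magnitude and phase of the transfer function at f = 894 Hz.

Step 1 — Angular frequency: ω = 2π·894 = 5617 rad/s.
Step 2 — Transfer function: H(jω) = 1/(1 + jωRC).
Step 3 — Denominator: 1 + jωRC = 1 + j·5617·2200·6.52e-06 = 1 + j80.57.
Step 4 — H = 0.000154 - j0.01241.
Step 5 — Magnitude: |H| = 0.01241 (-38.1 dB); phase: φ = -89.3°.

|H| = 0.01241 (-38.1 dB), φ = -89.3°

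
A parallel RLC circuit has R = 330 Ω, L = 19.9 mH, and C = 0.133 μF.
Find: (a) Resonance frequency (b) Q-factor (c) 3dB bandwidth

Step 1 — Resonance: ω₀ = 1/√(LC) = 1/√(0.0199·1.33e-07) = 1.944e+04 rad/s.
Step 2 — f₀ = ω₀/(2π) = 3094 Hz.
Step 3 — Parallel Q: Q = R/(ω₀L) = 330/(1.944e+04·0.0199) = 0.8531.
Step 4 — Bandwidth: Δω = ω₀/Q = 2.278e+04 rad/s; BW = Δω/(2π) = 3626 Hz.

(a) f₀ = 3094 Hz  (b) Q = 0.8531  (c) BW = 3626 Hz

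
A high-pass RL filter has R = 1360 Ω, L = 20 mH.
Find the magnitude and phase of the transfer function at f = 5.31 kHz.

Step 1 — Angular frequency: ω = 2π·5310 = 3.336e+04 rad/s.
Step 2 — Transfer function: H(jω) = jωL/(R + jωL).
Step 3 — Numerator jωL = j·667.3; denominator R + jωL = 1360 + j667.3.
Step 4 — H = 0.194 + j0.3954.
Step 5 — Magnitude: |H| = 0.4405 (-7.1 dB); phase: φ = 63.9°.

|H| = 0.4405 (-7.1 dB), φ = 63.9°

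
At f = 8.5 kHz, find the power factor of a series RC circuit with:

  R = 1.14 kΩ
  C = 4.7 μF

Step 1 — Angular frequency: ω = 2π·f = 2π·8500 = 5.341e+04 rad/s.
Step 2 — Component impedances:
  R: Z = R = 1140 Ω
  C: Z = 1/(jωC) = -j/(ω·C) = 0 - j3.984 Ω
Step 3 — Series combination: Z_total = R + C = 1140 - j3.984 Ω = 1140∠-0.2° Ω.
Step 4 — Power factor: PF = cos(φ) = Re(Z)/|Z| = 1140/1140 = 1.
Step 5 — Type: Im(Z) = -3.984 ⇒ leading (phase φ = -0.2°).

PF = 1 (leading, φ = -0.2°)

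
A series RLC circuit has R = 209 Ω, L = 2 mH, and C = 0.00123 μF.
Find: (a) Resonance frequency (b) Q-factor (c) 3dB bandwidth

Step 1 — Resonance condition Im(Z)=0 gives ω₀ = 1/√(LC).
Step 2 — ω₀ = 1/√(0.002·1.23e-09) = 6.376e+05 rad/s.
Step 3 — f₀ = ω₀/(2π) = 1.015e+05 Hz.
Step 4 — Series Q: Q = ω₀L/R = 6.376e+05·0.002/209 = 6.101.
Step 5 — 3dB bandwidth: Δω = ω₀/Q = 1.045e+05 rad/s; BW = Δω/(2π) = 1.663e+04 Hz.

(a) f₀ = 1.015e+05 Hz  (b) Q = 6.101  (c) BW = 1.663e+04 Hz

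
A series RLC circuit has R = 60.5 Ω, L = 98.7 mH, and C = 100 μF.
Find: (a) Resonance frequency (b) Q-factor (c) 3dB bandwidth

Step 1 — Resonance: ω₀ = 1/√(LC) = 1/√(0.0987·0.0001) = 318.3 rad/s.
Step 2 — f₀ = ω₀/(2π) = 50.66 Hz.
Step 3 — Series Q: Q = ω₀L/R = 318.3·0.0987/60.5 = 0.5193.
Step 4 — Bandwidth: Δω = ω₀/Q = 613 rad/s; BW = Δω/(2π) = 97.56 Hz.

(a) f₀ = 50.66 Hz  (b) Q = 0.5193  (c) BW = 97.56 Hz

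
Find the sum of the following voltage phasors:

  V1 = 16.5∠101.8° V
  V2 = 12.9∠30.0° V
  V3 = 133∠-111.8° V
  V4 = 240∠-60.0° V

Step 1 — Convert each phasor to rectangular form:
  V1 = 16.5·(cos(101.8°) + j·sin(101.8°)) = -3.374 + j16.15 V
  V2 = 12.9·(cos(30.0°) + j·sin(30.0°)) = 11.17 + j6.45 V
  V3 = 133·(cos(-111.8°) + j·sin(-111.8°)) = -49.39 - j123.5 V
  V4 = 240·(cos(-60.0°) + j·sin(-60.0°)) = 120 - j207.8 V
Step 2 — Sum components: V_total = 78.41 - j308.7 V.
Step 3 — Convert to polar: |V_total| = 318.5 V, ∠V_total = -75.8°.

V_total = 318.5∠-75.8° V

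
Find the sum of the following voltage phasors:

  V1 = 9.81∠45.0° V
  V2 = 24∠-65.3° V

Step 1 — Convert each phasor to rectangular form:
  V1 = 9.81·(cos(45.0°) + j·sin(45.0°)) = 6.937 + j6.937 V
  V2 = 24·(cos(-65.3°) + j·sin(-65.3°)) = 10.03 - j21.8 V
Step 2 — Sum components: V_total = 16.97 - j14.87 V.
Step 3 — Convert to polar: |V_total| = 22.56 V, ∠V_total = -41.2°.

V_total = 22.56∠-41.2° V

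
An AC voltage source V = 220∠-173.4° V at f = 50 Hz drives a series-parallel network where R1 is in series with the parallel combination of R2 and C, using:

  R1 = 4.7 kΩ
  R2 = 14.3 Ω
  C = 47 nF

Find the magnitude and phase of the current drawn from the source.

Step 1 — Angular frequency: ω = 2π·f = 2π·50 = 314.2 rad/s.
Step 2 — Component impedances:
  R1: Z = R = 4700 Ω
  R2: Z = R = 14.3 Ω
  C: Z = 1/(jωC) = -j/(ω·C) = 0 - j6.773e+04 Ω
Step 3 — Parallel branch: R2 || C = 1/(1/R2 + 1/C) = 14.3 - j0.003019 Ω.
Step 4 — Series with R1: Z_total = R1 + (R2 || C) = 4714 - j0.003019 Ω = 4714∠-0.0° Ω.
Step 5 — Source phasor: V = 220∠-173.4° V = -218.5 - j25.29 V.
Step 6 — Ohm's law: I = V / Z_total = (-218.5 - j25.29) / (4714 - j0.003019) = -0.04636 - j0.005364 A.
Step 7 — Convert to polar: |I| = 0.04667 A, ∠I = -173.4°.

I = 0.04667∠-173.4° A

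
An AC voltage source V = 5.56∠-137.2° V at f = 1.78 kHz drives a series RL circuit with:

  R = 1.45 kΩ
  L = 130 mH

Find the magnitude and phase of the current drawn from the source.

Step 1 — Angular frequency: ω = 2π·f = 2π·1780 = 1.118e+04 rad/s.
Step 2 — Component impedances:
  R: Z = R = 1450 Ω
  L: Z = jωL = j·1.118e+04·0.13 = 0 + j1454 Ω
Step 3 — Series combination: Z_total = R + L = 1450 + j1454 Ω = 2053∠45.1° Ω.
Step 4 — Source phasor: V = 5.56∠-137.2° V = -4.08 - j3.778 V.
Step 5 — Ohm's law: I = V / Z_total = (-4.08 - j3.778) / (1450 + j1454) = -0.002706 + j0.0001076 A.
Step 6 — Convert to polar: |I| = 0.002708 A, ∠I = 177.7°.

I = 0.002708∠177.7° A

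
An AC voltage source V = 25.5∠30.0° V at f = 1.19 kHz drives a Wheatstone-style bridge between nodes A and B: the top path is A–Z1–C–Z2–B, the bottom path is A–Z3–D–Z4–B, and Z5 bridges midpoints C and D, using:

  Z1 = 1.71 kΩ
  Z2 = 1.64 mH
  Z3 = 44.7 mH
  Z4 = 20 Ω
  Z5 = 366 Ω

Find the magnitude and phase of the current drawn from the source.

Step 1 — Angular frequency: ω = 2π·f = 2π·1190 = 7477 rad/s.
Step 2 — Component impedances:
  Z1: Z = R = 1710 Ω
  Z2: Z = jωL = j·7477·0.00164 = 0 + j12.26 Ω
  Z3: Z = jωL = j·7477·0.0447 = 0 + j334.2 Ω
  Z4: Z = R = 20 Ω
  Z5: Z = R = 366 Ω
Step 3 — Bridge requires nodal analysis (the Z5 bridge couples midpoints C and D, so the two paths cannot be reduced to a simple series/parallel combination). Setting node B to ground and injecting 1 A at node A, the 3-node admittance system at A, C, D solves to V_A = Z_AB = 79.26 + j314.9 Ω = 324.7∠75.9° Ω.
Step 4 — Source phasor: V = 25.5∠30.0° V = 22.08 + j12.75 V.
Step 5 — Ohm's law: I = V / Z_total = (22.08 + j12.75) / (79.26 + j314.9) = 0.05467 - j0.05637 A.
Step 6 — Convert to polar: |I| = 0.07853 A, ∠I = -45.9°.

I = 0.07853∠-45.9° A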